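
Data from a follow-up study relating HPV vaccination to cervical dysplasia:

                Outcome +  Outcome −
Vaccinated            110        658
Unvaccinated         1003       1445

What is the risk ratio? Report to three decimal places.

Cells: a = 110, b = 658, c = 1003, d = 1445.
Risk in exposed = 110/768 = 0.14323; risk in unexposed = 1003/2448 = 0.40972.
RR = 0.14323 / 0.40972 = 0.34958
The risk is 65% lower among the exposed than among the unexposed.

0.350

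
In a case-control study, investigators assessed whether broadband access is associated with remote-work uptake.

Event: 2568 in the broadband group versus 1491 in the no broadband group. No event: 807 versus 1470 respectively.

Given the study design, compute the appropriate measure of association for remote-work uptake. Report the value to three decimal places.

3.137

From the description: a = 2568, b = 807, c = 1491, d = 1470.
This is a case-control study: participants were sampled on outcome status, so risks in the source population cannot be estimated directly — relative risk is not valid here. The odds ratio is the appropriate measure.
OR = (a·d)/(b·c) = (2568 × 1470) / (807 × 1491) = 3774960 / 1203237 = 3.13734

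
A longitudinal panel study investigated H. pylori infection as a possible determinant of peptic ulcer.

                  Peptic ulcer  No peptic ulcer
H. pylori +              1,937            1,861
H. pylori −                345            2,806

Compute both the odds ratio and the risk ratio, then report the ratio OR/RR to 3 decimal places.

1.817

Cells: a = 1937, b = 1861, c = 345, d = 2806.
OR = (1937·2806)/(1861·345) = 5435222/642045 = 8.46548
Risk in exposed = 1937/3798 = 0.51001; risk in unexposed = 345/3151 = 0.10949; RR = 4.65805
OR/RR = 8.46548 / 4.65805 = 1.81739
The outcome is not rare, so the OR lies further from 1 than the RR.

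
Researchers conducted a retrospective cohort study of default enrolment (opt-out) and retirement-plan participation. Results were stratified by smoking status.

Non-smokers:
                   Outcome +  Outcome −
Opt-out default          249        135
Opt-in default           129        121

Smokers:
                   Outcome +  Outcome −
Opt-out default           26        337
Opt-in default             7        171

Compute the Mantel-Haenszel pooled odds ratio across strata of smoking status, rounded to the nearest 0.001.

1.751

OR_MH = Σ(aᵢdᵢ/nᵢ) / Σ(bᵢcᵢ/nᵢ), where nᵢ is the stratum total.
Stratum 1 (Non-smokers): n = 634; a·d/n = 249·121/634 = 47.5221; b·c/n = 135·129/634 = 27.4685
Stratum 2 (Smokers): n = 541; a·d/n = 26·171/541 = 8.2181; b·c/n = 337·7/541 = 4.3604
OR_MH = (47.5221 + 8.2181) / (27.4685 + 4.3604) = 55.7402 / 31.8289 = 1.75124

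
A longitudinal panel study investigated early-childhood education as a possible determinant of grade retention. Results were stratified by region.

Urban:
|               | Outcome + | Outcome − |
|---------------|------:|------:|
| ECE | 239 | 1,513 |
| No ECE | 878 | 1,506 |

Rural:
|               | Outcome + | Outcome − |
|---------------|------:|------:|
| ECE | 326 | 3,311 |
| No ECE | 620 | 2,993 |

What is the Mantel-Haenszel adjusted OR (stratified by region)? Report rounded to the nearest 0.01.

OR_MH = Σ(aᵢdᵢ/nᵢ) / Σ(bᵢcᵢ/nᵢ), where nᵢ is the stratum total.
Stratum 1 (Urban): n = 4136; a·d/n = 239·1506/4136 = 87.0247; b·c/n = 1513·878/4136 = 321.1833
Stratum 2 (Rural): n = 7250; a·d/n = 326·2993/7250 = 134.5818; b·c/n = 3311·620/7250 = 283.1476
OR_MH = (87.0247 + 134.5818) / (321.1833 + 283.1476) = 221.6065 / 604.3309 = 0.36670

0.37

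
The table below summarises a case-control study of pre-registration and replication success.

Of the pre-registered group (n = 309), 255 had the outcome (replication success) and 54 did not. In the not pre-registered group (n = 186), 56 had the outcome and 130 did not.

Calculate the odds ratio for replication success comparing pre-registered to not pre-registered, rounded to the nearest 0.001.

10.962

From the description: a = 255, b = 54, c = 56, d = 130.
OR = (a·d)/(b·c) = (255 × 130) / (54 × 56) = 33150 / 3024 = 10.96230
The odds of replication success are about 10.96 times as high in the pre-registered group.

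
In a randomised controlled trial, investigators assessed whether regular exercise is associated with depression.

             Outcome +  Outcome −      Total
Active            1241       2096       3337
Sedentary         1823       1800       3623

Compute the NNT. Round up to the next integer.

8

Risk in treated group = 1241/3337 = 0.37189; risk in control = 1823/3623 = 0.50317.
Absolute risk reduction = 0.50317 − 0.37189 = 0.13128
NNT = 1 / ARR = 1 / 0.13128 = 7.617 → round up → 8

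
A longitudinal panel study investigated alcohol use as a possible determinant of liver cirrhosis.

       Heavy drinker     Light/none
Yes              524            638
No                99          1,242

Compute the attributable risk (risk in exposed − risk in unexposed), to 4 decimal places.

0.5017

Reading the table with exposure as columns: a = 524 (Heavy drinker, case), b = 99 (Heavy drinker, non-case), c = 638 (Light/none, case), d = 1242.
Risk in exposed = 524/623 = 0.841091; risk in unexposed = 638/1880 = 0.339362.
Risk difference = 0.841091 − 0.339362 = 0.501730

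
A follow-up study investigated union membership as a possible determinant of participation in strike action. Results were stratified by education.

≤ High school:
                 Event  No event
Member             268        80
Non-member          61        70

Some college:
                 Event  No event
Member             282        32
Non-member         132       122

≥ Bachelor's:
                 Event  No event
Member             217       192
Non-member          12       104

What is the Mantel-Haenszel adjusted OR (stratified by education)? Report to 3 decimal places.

6.484

OR_MH = Σ(aᵢdᵢ/nᵢ) / Σ(bᵢcᵢ/nᵢ), where nᵢ is the stratum total.
Stratum 1 (≤ High school): n = 479; a·d/n = 268·70/479 = 39.1649; b·c/n = 80·61/479 = 10.1879
Stratum 2 (Some college): n = 568; a·d/n = 282·122/568 = 60.5704; b·c/n = 32·132/568 = 7.4366
Stratum 3 (≥ Bachelor's): n = 525; a·d/n = 217·104/525 = 42.9867; b·c/n = 192·12/525 = 4.3886
OR_MH = (39.1649 + 60.5704 + 42.9867) / (10.1879 + 7.4366 + 4.3886) = 142.7220 / 22.0131 = 6.48351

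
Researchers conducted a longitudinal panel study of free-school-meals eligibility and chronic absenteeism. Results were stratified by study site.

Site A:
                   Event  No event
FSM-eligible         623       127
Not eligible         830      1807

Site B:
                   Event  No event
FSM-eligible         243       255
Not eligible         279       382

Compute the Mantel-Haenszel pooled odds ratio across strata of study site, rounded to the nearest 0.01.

4.46

OR_MH = Σ(aᵢdᵢ/nᵢ) / Σ(bᵢcᵢ/nᵢ), where nᵢ is the stratum total.
Stratum 1 (Site A): n = 3387; a·d/n = 623·1807/3387 = 332.3770; b·c/n = 127·830/3387 = 31.1219
Stratum 2 (Site B): n = 1159; a·d/n = 243·382/1159 = 80.0915; b·c/n = 255·279/1159 = 61.3848
OR_MH = (332.3770 + 80.0915) / (31.1219 + 61.3848) = 412.4685 / 92.5068 = 4.45879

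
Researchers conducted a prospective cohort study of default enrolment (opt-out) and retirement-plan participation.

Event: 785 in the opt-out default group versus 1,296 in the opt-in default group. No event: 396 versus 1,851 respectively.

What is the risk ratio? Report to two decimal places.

From the description: a = 785, b = 396, c = 1296, d = 1851.
Risk in exposed = 785/1181 = 0.66469; risk in unexposed = 1296/3147 = 0.41182.
RR = 0.66469 / 0.41182 = 1.61403
The risk among the exposed is 1.61 times that among the unexposed.

1.61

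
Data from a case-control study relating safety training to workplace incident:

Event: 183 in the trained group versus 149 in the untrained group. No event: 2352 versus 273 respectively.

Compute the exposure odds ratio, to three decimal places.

From the description: a = 183, b = 2352, c = 149, d = 273.
OR = (a·d)/(b·c) = (183 × 273) / (2352 × 149) = 49959 / 350448 = 0.14256
Exposure is associated with lower odds of workplace incident (OR = 0.14 < 1).

0.143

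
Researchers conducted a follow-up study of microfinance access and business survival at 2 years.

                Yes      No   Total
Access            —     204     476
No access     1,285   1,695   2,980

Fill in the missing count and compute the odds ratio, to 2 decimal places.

1.76

The missing cell is in the exposed row: 476 − 204 = 272.
So a = 272, b = 204, c = 1285, d = 1695.
OR = (a·d)/(b·c) = (272 × 1695) / (204 × 1285) = 461040 / 262140 = 1.75875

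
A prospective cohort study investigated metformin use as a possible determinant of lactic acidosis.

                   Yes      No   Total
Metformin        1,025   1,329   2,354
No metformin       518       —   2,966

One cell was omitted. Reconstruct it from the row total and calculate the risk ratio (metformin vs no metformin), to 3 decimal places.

The missing cell is in the unexposed row: 2966 − 518 = 2448.
So a = 1025, b = 1329, c = 518, d = 2448.
RR = [a/(a+b)] / [c/(c+d)] = (1025/2354) / (518/2966) = 0.43543/0.17465 = 2.49321

2.493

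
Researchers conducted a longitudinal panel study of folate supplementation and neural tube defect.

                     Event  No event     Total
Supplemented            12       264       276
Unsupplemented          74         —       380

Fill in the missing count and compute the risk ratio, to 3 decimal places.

The missing cell is in the unexposed row: 380 − 74 = 306.
So a = 12, b = 264, c = 74, d = 306.
RR = [a/(a+b)] / [c/(c+d)] = (12/276) / (74/380) = 0.04348/0.19474 = 0.22327

0.223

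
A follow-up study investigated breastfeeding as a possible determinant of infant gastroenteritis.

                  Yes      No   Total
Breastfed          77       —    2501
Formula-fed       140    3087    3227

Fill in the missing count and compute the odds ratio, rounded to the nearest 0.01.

0.70

The missing cell is in the exposed row: 2501 − 77 = 2424.
So a = 77, b = 2424, c = 140, d = 3087.
OR = (a·d)/(b·c) = (77 × 3087) / (2424 × 140) = 237699 / 339360 = 0.70043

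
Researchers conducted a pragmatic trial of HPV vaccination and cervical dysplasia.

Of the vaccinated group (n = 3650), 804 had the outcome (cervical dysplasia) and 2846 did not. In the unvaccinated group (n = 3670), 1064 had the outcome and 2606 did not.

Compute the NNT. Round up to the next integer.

Risk in treated group = 804/3650 = 0.22027; risk in control = 1064/3670 = 0.28992.
Absolute risk reduction = 0.28992 − 0.22027 = 0.06964
NNT = 1 / ARR = 1 / 0.06964 = 14.359 → round up → 15

15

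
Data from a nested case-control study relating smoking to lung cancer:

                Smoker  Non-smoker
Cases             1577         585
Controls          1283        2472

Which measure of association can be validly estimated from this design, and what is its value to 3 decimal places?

5.194

Reading the table with exposure as columns: a = 1577 (Smoker, case), b = 1283 (Smoker, non-case), c = 585 (Non-smoker, case), d = 2472.
This is a nested case-control study: participants were sampled on outcome status, so risks in the source population cannot be estimated directly — relative risk is not valid here. The odds ratio is the appropriate measure.
OR = (a·d)/(b·c) = (1577 × 2472) / (1283 × 585) = 3898344 / 750555 = 5.19395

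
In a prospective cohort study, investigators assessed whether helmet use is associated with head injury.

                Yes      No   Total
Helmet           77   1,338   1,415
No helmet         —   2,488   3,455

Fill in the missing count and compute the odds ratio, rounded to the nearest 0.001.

The missing cell is in the unexposed row: 3455 − 2488 = 967.
So a = 77, b = 1338, c = 967, d = 2488.
OR = (a·d)/(b·c) = (77 × 2488) / (1338 × 967) = 191576 / 1293846 = 0.14807

0.148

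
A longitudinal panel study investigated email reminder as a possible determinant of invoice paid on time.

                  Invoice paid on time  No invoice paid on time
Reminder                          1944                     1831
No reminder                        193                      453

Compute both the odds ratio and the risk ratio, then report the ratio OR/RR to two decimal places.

Cells: a = 1944, b = 1831, c = 193, d = 453.
OR = (1944·453)/(1831·193) = 880632/353383 = 2.49200
Risk in exposed = 1944/3775 = 0.51497; risk in unexposed = 193/646 = 0.29876; RR = 1.72367
OR/RR = 2.49200 / 1.72367 = 1.44575
The outcome is not rare, so the OR lies further from 1 than the RR.

1.45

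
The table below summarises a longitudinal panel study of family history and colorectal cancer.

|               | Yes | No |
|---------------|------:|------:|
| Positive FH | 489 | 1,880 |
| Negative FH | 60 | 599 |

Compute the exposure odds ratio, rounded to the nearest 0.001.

2.597

Cells: a = 489, b = 1880, c = 60, d = 599.
OR = (a·d)/(b·c) = (489 × 599) / (1880 × 60) = 292911 / 112800 = 2.59673
The odds of colorectal cancer are about 2.60 times as high in the positive fh group.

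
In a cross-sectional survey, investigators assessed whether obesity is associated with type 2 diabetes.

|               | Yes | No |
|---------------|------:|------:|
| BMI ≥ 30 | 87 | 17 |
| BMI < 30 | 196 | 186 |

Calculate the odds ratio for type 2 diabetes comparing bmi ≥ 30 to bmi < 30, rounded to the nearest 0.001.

4.857

Cells: a = 87, b = 17, c = 196, d = 186.
OR = (a·d)/(b·c) = (87 × 186) / (17 × 196) = 16182 / 3332 = 4.85654
The odds of type 2 diabetes are about 4.86 times as high in the bmi ≥ 30 group.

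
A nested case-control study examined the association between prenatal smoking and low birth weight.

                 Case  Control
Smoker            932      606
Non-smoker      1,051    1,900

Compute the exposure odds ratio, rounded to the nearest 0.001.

Cells: a = 932, b = 606, c = 1051, d = 1900.
OR = (a·d)/(b·c) = (932 × 1900) / (606 × 1051) = 1770800 / 636906 = 2.78032
The odds of low birth weight are about 2.78 times as high in the smoker group.

2.780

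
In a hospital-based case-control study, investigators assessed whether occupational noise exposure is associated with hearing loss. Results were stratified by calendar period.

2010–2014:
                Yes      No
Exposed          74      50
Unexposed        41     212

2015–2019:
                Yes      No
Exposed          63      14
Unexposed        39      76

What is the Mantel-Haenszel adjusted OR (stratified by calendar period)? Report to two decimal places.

8.04

OR_MH = Σ(aᵢdᵢ/nᵢ) / Σ(bᵢcᵢ/nᵢ), where nᵢ is the stratum total.
Stratum 1 (2010–2014): n = 377; a·d/n = 74·212/377 = 41.6127; b·c/n = 50·41/377 = 5.4377
Stratum 2 (2015–2019): n = 192; a·d/n = 63·76/192 = 24.9375; b·c/n = 14·39/192 = 2.8438
OR_MH = (41.6127 + 24.9375) / (5.4377 + 2.8438) = 66.5502 / 8.2814 = 8.03609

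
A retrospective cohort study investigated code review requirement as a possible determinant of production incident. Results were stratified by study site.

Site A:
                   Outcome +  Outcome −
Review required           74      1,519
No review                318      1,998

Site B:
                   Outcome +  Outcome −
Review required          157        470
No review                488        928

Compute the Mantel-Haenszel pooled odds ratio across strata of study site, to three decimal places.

0.463

OR_MH = Σ(aᵢdᵢ/nᵢ) / Σ(bᵢcᵢ/nᵢ), where nᵢ is the stratum total.
Stratum 1 (Site A): n = 3909; a·d/n = 74·1998/3909 = 37.8235; b·c/n = 1519·318/3909 = 123.5718
Stratum 2 (Site B): n = 2043; a·d/n = 157·928/2043 = 71.3147; b·c/n = 470·488/2043 = 112.2663
OR_MH = (37.8235 + 71.3147) / (123.5718 + 112.2663) = 109.1382 / 235.8380 = 0.46277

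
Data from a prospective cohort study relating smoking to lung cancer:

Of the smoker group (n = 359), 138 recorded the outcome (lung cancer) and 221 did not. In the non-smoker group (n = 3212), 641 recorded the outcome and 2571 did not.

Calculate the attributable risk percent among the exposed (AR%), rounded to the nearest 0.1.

48.1

From the description: a = 138, b = 221, c = 641, d = 2571.
Risk in exposed = 138/359 = 0.38440; risk in unexposed = 641/3212 = 0.19956.
RR = 0.38440/0.19956 = 1.92620
AR% = (RR − 1)/RR × 100 = (1.92620 − 1)/1.92620 × 100 = 48.0844%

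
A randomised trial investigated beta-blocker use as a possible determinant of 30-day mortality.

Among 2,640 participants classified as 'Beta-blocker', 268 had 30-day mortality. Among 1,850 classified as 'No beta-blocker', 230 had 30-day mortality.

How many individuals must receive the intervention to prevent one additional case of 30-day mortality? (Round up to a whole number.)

44

Risk in treated group = 268/2640 = 0.10152; risk in control = 230/1850 = 0.12432.
Absolute risk reduction = 0.12432 − 0.10152 = 0.02281
NNT = 1 / ARR = 1 / 0.02281 = 43.842 → round up → 44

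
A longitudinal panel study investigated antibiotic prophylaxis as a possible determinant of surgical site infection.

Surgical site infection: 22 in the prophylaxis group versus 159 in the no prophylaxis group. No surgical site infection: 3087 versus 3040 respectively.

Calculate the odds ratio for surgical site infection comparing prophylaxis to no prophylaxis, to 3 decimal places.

0.136

From the description: a = 22, b = 3087, c = 159, d = 3040.
OR = (a·d)/(b·c) = (22 × 3040) / (3087 × 159) = 66880 / 490833 = 0.13626
Exposure is associated with lower odds of surgical site infection (OR = 0.14 < 1).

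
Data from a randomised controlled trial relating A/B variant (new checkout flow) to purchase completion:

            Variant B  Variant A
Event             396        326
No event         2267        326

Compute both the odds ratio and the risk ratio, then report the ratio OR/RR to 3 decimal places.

Reading the table with exposure as columns: a = 396 (Variant B, case), b = 2267 (Variant B, non-case), c = 326 (Variant A, case), d = 326.
OR = (396·326)/(2267·326) = 129096/739042 = 0.17468
Risk in exposed = 396/2663 = 0.14870; risk in unexposed = 326/652 = 0.50000; RR = 0.29741
OR/RR = 0.17468 / 0.29741 = 0.58734
The outcome is not rare, so the OR lies further from 1 than the RR.

0.587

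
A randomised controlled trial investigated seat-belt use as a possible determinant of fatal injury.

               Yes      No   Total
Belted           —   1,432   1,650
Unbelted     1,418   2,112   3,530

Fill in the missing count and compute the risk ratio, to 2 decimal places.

0.33

The missing cell is in the exposed row: 1650 − 1432 = 218.
So a = 218, b = 1432, c = 1418, d = 2112.
RR = [a/(a+b)] / [c/(c+d)] = (218/1650) / (1418/3530) = 0.13212/0.40170 = 0.32891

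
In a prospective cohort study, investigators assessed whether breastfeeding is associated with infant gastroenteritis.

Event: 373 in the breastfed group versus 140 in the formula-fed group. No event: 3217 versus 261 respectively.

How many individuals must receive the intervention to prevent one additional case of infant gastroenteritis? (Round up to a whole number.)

Risk in treated group = 373/3590 = 0.10390; risk in control = 140/401 = 0.34913.
Absolute risk reduction = 0.34913 − 0.10390 = 0.24523
NNT = 1 / ARR = 1 / 0.24523 = 4.078 → round up → 5

5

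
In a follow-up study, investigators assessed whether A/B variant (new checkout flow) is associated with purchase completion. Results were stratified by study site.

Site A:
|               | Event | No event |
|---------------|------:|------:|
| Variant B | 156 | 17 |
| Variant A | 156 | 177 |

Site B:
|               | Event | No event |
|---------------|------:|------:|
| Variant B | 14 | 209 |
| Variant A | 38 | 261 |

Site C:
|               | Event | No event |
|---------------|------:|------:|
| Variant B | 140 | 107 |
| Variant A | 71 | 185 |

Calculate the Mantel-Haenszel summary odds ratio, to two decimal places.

OR_MH = Σ(aᵢdᵢ/nᵢ) / Σ(bᵢcᵢ/nᵢ), where nᵢ is the stratum total.
Stratum 1 (Site A): n = 506; a·d/n = 156·177/506 = 54.5692; b·c/n = 17·156/506 = 5.2411
Stratum 2 (Site B): n = 522; a·d/n = 14·261/522 = 7.0000; b·c/n = 209·38/522 = 15.2146
Stratum 3 (Site C): n = 503; a·d/n = 140·185/503 = 51.4911; b·c/n = 107·71/503 = 15.1034
OR_MH = (54.5692 + 7.0000 + 51.4911) / (5.2411 + 15.2146 + 15.1034) = 113.0602 / 35.5590 = 3.17951

3.18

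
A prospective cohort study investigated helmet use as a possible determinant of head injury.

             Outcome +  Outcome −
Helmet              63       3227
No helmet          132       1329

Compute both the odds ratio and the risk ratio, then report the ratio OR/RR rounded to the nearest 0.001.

0.927

Cells: a = 63, b = 3227, c = 132, d = 1329.
OR = (63·1329)/(3227·132) = 83727/425964 = 0.19656
Risk in exposed = 63/3290 = 0.01915; risk in unexposed = 132/1461 = 0.09035; RR = 0.21194
OR/RR = 0.19656 / 0.21194 = 0.92741
The outcome is rare in both groups, so OR ≈ RR (ratio near 1).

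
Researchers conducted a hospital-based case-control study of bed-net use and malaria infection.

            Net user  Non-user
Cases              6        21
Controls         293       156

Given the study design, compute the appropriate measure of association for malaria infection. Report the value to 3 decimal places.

0.152

Reading the table with exposure as columns: a = 6 (Net user, case), b = 293 (Net user, non-case), c = 21 (Non-user, case), d = 156.
This is a hospital-based case-control study: participants were sampled on outcome status, so risks in the source population cannot be estimated directly — relative risk is not valid here. The odds ratio is the appropriate measure.
OR = (a·d)/(b·c) = (6 × 156) / (293 × 21) = 936 / 6153 = 0.15212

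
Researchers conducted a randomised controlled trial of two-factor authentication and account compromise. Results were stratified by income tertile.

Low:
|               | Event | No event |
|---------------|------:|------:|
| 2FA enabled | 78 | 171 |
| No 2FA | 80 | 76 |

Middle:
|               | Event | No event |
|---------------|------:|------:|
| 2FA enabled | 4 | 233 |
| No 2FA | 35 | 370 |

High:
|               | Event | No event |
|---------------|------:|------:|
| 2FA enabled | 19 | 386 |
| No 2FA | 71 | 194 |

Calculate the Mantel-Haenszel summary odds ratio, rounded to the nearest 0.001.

0.257

OR_MH = Σ(aᵢdᵢ/nᵢ) / Σ(bᵢcᵢ/nᵢ), where nᵢ is the stratum total.
Stratum 1 (Low): n = 405; a·d/n = 78·76/405 = 14.6370; b·c/n = 171·80/405 = 33.7778
Stratum 2 (Middle): n = 642; a·d/n = 4·370/642 = 2.3053; b·c/n = 233·35/642 = 12.7025
Stratum 3 (High): n = 670; a·d/n = 19·194/670 = 5.5015; b·c/n = 386·71/670 = 40.9045
OR_MH = (14.6370 + 2.3053 + 5.5015) / (33.7778 + 12.7025 + 40.9045) = 22.4438 / 87.3847 = 0.25684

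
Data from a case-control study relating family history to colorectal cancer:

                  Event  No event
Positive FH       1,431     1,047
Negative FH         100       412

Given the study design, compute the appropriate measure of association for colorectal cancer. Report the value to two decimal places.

5.63

Cells: a = 1431, b = 1047, c = 100, d = 412.
This is a case-control study: participants were sampled on outcome status, so risks in the source population cannot be estimated directly — relative risk is not valid here. The odds ratio is the appropriate measure.
OR = (a·d)/(b·c) = (1431 × 412) / (1047 × 100) = 589572 / 104700 = 5.63106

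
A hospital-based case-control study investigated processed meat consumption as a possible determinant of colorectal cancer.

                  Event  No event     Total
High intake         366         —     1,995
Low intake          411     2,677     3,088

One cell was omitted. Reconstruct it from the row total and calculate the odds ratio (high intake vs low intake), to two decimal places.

1.46

The missing cell is in the exposed row: 1995 − 366 = 1629.
So a = 366, b = 1629, c = 411, d = 2677.
OR = (a·d)/(b·c) = (366 × 2677) / (1629 × 411) = 979782 / 669519 = 1.46341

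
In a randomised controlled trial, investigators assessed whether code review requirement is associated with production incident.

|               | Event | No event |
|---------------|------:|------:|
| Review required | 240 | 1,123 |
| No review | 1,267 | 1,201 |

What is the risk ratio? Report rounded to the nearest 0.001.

0.343

Cells: a = 240, b = 1123, c = 1267, d = 1201.
Risk in exposed = 240/1363 = 0.17608; risk in unexposed = 1267/2468 = 0.51337.
RR = 0.17608 / 0.51337 = 0.34299
The risk is 66% lower among the exposed than among the unexposed.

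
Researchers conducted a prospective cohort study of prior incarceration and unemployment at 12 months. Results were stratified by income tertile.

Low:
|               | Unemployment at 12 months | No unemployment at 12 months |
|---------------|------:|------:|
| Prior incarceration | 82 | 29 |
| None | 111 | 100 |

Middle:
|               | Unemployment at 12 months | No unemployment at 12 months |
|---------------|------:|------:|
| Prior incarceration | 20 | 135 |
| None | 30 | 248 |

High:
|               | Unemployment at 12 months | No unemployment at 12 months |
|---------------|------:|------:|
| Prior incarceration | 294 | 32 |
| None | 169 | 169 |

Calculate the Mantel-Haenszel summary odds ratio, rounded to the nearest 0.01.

OR_MH = Σ(aᵢdᵢ/nᵢ) / Σ(bᵢcᵢ/nᵢ), where nᵢ is the stratum total.
Stratum 1 (Low): n = 322; a·d/n = 82·100/322 = 25.4658; b·c/n = 29·111/322 = 9.9969
Stratum 2 (Middle): n = 433; a·d/n = 20·248/433 = 11.4550; b·c/n = 135·30/433 = 9.3533
Stratum 3 (High): n = 664; a·d/n = 294·169/664 = 74.8283; b·c/n = 32·169/664 = 8.1446
OR_MH = (25.4658 + 11.4550 + 74.8283) / (9.9969 + 9.3533 + 8.1446) = 111.7491 / 27.4948 = 4.06437

4.06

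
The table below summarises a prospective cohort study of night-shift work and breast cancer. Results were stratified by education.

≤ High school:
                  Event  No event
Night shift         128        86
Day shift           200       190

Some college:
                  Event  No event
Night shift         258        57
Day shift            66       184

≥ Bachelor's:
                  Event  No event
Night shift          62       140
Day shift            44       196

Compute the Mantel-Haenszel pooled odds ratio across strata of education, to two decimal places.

OR_MH = Σ(aᵢdᵢ/nᵢ) / Σ(bᵢcᵢ/nᵢ), where nᵢ is the stratum total.
Stratum 1 (≤ High school): n = 604; a·d/n = 128·190/604 = 40.2649; b·c/n = 86·200/604 = 28.4768
Stratum 2 (Some college): n = 565; a·d/n = 258·184/565 = 84.0212; b·c/n = 57·66/565 = 6.6584
Stratum 3 (≥ Bachelor's): n = 442; a·d/n = 62·196/442 = 27.4932; b·c/n = 140·44/442 = 13.9367
OR_MH = (40.2649 + 84.0212 + 27.4932) / (28.4768 + 6.6584 + 13.9367) = 151.7794 / 49.0719 = 3.09300

3.09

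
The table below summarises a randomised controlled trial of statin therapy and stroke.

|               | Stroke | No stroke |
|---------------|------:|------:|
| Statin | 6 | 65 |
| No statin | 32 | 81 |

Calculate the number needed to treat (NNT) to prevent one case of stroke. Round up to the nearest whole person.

6

Risk in treated group = 6/71 = 0.08451; risk in control = 32/113 = 0.28319.
Absolute risk reduction = 0.28319 − 0.08451 = 0.19868
NNT = 1 / ARR = 1 / 0.19868 = 5.033 → round up → 6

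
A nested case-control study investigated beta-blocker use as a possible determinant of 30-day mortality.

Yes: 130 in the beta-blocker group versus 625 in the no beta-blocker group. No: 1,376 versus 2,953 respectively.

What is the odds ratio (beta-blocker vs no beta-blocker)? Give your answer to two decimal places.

From the description: a = 130, b = 1376, c = 625, d = 2953.
OR = (a·d)/(b·c) = (130 × 2953) / (1376 × 625) = 383890 / 860000 = 0.44638
Exposure is associated with lower odds of 30-day mortality (OR = 0.45 < 1).

0.45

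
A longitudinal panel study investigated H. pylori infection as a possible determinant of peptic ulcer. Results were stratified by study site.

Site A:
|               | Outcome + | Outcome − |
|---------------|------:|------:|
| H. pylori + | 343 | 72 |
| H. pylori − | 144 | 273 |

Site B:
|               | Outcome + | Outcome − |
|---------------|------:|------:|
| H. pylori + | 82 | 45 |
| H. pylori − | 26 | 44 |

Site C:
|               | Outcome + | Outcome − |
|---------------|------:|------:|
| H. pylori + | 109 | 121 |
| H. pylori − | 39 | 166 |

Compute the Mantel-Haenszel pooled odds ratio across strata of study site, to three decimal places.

5.896

OR_MH = Σ(aᵢdᵢ/nᵢ) / Σ(bᵢcᵢ/nᵢ), where nᵢ is the stratum total.
Stratum 1 (Site A): n = 832; a·d/n = 343·273/832 = 112.5469; b·c/n = 72·144/832 = 12.4615
Stratum 2 (Site B): n = 197; a·d/n = 82·44/197 = 18.3147; b·c/n = 45·26/197 = 5.9391
Stratum 3 (Site C): n = 435; a·d/n = 109·166/435 = 41.5954; b·c/n = 121·39/435 = 10.8483
OR_MH = (112.5469 + 18.3147 + 41.5954) / (12.4615 + 5.9391 + 10.8483) = 172.4570 / 29.2489 = 5.89619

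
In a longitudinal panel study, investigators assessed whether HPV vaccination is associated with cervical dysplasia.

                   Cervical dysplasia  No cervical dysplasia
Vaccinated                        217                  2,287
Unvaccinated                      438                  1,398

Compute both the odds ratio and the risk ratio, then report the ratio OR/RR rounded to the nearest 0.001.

Cells: a = 217, b = 2287, c = 438, d = 1398.
OR = (217·1398)/(2287·438) = 303366/1001706 = 0.30285
Risk in exposed = 217/2504 = 0.08666; risk in unexposed = 438/1836 = 0.23856; RR = 0.36327
OR/RR = 0.30285 / 0.36327 = 0.83369
The outcome is not rare, so the OR lies further from 1 than the RR.

0.834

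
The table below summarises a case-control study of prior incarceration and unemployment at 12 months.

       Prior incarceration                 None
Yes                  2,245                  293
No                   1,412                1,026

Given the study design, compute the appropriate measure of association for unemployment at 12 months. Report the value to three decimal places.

Reading the table with exposure as columns: a = 2245 (Prior incarceration, case), b = 1412 (Prior incarceration, non-case), c = 293 (None, case), d = 1026.
This is a case-control study: participants were sampled on outcome status, so risks in the source population cannot be estimated directly — relative risk is not valid here. The odds ratio is the appropriate measure.
OR = (a·d)/(b·c) = (2245 × 1026) / (1412 × 293) = 2303370 / 413716 = 5.56751

5.568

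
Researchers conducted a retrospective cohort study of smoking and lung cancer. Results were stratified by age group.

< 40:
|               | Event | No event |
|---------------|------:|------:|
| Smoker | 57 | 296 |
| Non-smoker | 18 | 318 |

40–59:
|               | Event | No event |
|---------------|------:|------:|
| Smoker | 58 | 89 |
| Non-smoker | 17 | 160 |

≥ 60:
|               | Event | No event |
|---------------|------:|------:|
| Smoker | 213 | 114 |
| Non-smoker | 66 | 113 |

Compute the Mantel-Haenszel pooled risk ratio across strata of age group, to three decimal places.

2.263

RR_MH = Σ(aᵢ·n₀ᵢ/nᵢ) / Σ(cᵢ·n₁ᵢ/nᵢ), with n₁ᵢ = aᵢ+bᵢ (exposed), n₀ᵢ = cᵢ+dᵢ (unexposed), nᵢ = n₁ᵢ+n₀ᵢ.
Stratum 1 (< 40): n₁ = 353, n₀ = 336, n = 689; a·n₀/n = 57·336/689 = 27.7968; c·n₁/n = 18·353/689 = 9.2221
Stratum 2 (40–59): n₁ = 147, n₀ = 177, n = 324; a·n₀/n = 58·177/324 = 31.6852; c·n₁/n = 17·147/324 = 7.7130
Stratum 3 (≥ 60): n₁ = 327, n₀ = 179, n = 506; a·n₀/n = 213·179/506 = 75.3498; c·n₁/n = 66·327/506 = 42.6522
RR_MH = (27.7968 + 31.6852 + 75.3498) / (9.2221 + 7.7130 + 42.6522) = 134.8318 / 59.5872 = 2.26276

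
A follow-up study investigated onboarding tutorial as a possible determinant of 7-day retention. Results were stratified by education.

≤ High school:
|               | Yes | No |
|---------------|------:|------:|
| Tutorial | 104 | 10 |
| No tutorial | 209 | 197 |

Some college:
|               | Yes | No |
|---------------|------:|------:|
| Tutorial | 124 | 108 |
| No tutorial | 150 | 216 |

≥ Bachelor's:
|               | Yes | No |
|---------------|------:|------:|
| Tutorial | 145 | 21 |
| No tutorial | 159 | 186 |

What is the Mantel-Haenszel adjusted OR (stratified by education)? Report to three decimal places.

3.639

OR_MH = Σ(aᵢdᵢ/nᵢ) / Σ(bᵢcᵢ/nᵢ), where nᵢ is the stratum total.
Stratum 1 (≤ High school): n = 520; a·d/n = 104·197/520 = 39.4000; b·c/n = 10·209/520 = 4.0192
Stratum 2 (Some college): n = 598; a·d/n = 124·216/598 = 44.7893; b·c/n = 108·150/598 = 27.0903
Stratum 3 (≥ Bachelor's): n = 511; a·d/n = 145·186/511 = 52.7789; b·c/n = 21·159/511 = 6.5342
OR_MH = (39.4000 + 44.7893 + 52.7789) / (4.0192 + 27.0903 + 6.5342) = 136.9682 / 37.6438 = 3.63853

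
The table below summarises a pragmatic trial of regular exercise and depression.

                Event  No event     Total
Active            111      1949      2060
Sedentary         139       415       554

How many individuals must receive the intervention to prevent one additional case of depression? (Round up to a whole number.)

Risk in treated group = 111/2060 = 0.05388; risk in control = 139/554 = 0.25090.
Absolute risk reduction = 0.25090 − 0.05388 = 0.19702
NNT = 1 / ARR = 1 / 0.19702 = 5.076 → round up → 6

6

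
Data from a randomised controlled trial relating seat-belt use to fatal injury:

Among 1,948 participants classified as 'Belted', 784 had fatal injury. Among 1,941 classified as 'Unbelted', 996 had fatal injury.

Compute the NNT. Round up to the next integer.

Risk in treated group = 784/1948 = 0.40246; risk in control = 996/1941 = 0.51314.
Absolute risk reduction = 0.51314 − 0.40246 = 0.11067
NNT = 1 / ARR = 1 / 0.11067 = 9.036 → round up → 10

10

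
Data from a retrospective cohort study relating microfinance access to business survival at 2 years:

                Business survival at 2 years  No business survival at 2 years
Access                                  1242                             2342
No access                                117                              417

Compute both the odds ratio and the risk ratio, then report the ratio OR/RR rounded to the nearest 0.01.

1.20

Cells: a = 1242, b = 2342, c = 117, d = 417.
OR = (1242·417)/(2342·117) = 517914/274014 = 1.89010
Risk in exposed = 1242/3584 = 0.34654; risk in unexposed = 117/534 = 0.21910; RR = 1.58164
OR/RR = 1.89010 / 1.58164 = 1.19502
The outcome is not rare, so the OR lies further from 1 than the RR.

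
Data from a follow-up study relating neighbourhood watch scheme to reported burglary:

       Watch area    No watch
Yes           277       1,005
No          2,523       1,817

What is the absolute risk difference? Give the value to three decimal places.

-0.257

Reading the table with exposure as columns: a = 277 (Watch area, case), b = 2523 (Watch area, non-case), c = 1005 (No watch, case), d = 1817.
Risk in exposed = 277/2800 = 0.098929; risk in unexposed = 1005/2822 = 0.356130.
Risk difference = 0.098929 − 0.356130 = -0.257202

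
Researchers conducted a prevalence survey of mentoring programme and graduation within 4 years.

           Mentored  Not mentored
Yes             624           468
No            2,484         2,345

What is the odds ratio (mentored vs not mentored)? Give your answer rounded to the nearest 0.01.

Reading the table with exposure as columns: a = 624 (Mentored, case), b = 2484 (Mentored, non-case), c = 468 (Not mentored, case), d = 2345.
OR = (a·d)/(b·c) = (624 × 2345) / (2484 × 468) = 1463280 / 1162512 = 1.25872
The odds of graduation within 4 years are about 1.26 times as high in the mentored group.

1.26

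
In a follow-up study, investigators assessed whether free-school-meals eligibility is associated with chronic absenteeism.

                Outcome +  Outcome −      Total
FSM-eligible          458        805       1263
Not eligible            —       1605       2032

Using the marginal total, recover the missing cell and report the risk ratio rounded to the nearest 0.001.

The missing cell is in the unexposed row: 2032 − 1605 = 427.
So a = 458, b = 805, c = 427, d = 1605.
RR = [a/(a+b)] / [c/(c+d)] = (458/1263) / (427/2032) = 0.36263/0.21014 = 1.72567

1.726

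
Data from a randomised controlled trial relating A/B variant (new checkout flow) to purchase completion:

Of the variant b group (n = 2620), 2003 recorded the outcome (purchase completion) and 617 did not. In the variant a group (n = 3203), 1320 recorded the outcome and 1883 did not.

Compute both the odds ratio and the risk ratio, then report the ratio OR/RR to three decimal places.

2.496

From the description: a = 2003, b = 617, c = 1320, d = 1883.
OR = (2003·1883)/(617·1320) = 3771649/814440 = 4.63097
Risk in exposed = 2003/2620 = 0.76450; risk in unexposed = 1320/3203 = 0.41211; RR = 1.85508
OR/RR = 4.63097 / 1.85508 = 2.49637
The outcome is not rare, so the OR lies further from 1 than the RR.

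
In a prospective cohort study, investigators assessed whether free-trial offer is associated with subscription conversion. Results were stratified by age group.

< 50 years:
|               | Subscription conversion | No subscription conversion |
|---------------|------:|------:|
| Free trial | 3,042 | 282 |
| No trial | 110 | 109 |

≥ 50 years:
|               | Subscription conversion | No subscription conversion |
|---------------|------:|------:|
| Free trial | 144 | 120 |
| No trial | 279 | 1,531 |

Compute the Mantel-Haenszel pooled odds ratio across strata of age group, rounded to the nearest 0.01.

8.03

OR_MH = Σ(aᵢdᵢ/nᵢ) / Σ(bᵢcᵢ/nᵢ), where nᵢ is the stratum total.
Stratum 1 (< 50 years): n = 3543; a·d/n = 3042·109/3543 = 93.5868; b·c/n = 282·110/3543 = 8.7553
Stratum 2 (≥ 50 years): n = 2074; a·d/n = 144·1531/2074 = 106.2989; b·c/n = 120·279/2074 = 16.1427
OR_MH = (93.5868 + 106.2989) / (8.7553 + 16.1427) = 199.8857 / 24.8980 = 8.02818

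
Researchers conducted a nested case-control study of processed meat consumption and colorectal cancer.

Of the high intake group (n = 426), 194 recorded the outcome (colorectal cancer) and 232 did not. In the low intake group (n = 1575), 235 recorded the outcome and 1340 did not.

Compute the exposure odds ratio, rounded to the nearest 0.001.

4.768

From the description: a = 194, b = 232, c = 235, d = 1340.
OR = (a·d)/(b·c) = (194 × 1340) / (232 × 235) = 259960 / 54520 = 4.76816
The odds of colorectal cancer are about 4.77 times as high in the high intake group.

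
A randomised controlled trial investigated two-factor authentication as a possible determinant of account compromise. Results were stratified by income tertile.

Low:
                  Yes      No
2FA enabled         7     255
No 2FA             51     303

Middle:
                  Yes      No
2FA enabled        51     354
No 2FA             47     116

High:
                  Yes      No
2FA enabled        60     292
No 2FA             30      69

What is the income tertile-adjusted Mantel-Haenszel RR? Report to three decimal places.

0.405

RR_MH = Σ(aᵢ·n₀ᵢ/nᵢ) / Σ(cᵢ·n₁ᵢ/nᵢ), with n₁ᵢ = aᵢ+bᵢ (exposed), n₀ᵢ = cᵢ+dᵢ (unexposed), nᵢ = n₁ᵢ+n₀ᵢ.
Stratum 1 (Low): n₁ = 262, n₀ = 354, n = 616; a·n₀/n = 7·354/616 = 4.0227; c·n₁/n = 51·262/616 = 21.6916
Stratum 2 (Middle): n₁ = 405, n₀ = 163, n = 568; a·n₀/n = 51·163/568 = 14.6356; c·n₁/n = 47·405/568 = 33.5123
Stratum 3 (High): n₁ = 352, n₀ = 99, n = 451; a·n₀/n = 60·99/451 = 13.1707; c·n₁/n = 30·352/451 = 23.4146
RR_MH = (4.0227 + 14.6356 + 13.1707) / (21.6916 + 33.5123 + 23.4146) = 31.8290 / 78.6185 = 0.40485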